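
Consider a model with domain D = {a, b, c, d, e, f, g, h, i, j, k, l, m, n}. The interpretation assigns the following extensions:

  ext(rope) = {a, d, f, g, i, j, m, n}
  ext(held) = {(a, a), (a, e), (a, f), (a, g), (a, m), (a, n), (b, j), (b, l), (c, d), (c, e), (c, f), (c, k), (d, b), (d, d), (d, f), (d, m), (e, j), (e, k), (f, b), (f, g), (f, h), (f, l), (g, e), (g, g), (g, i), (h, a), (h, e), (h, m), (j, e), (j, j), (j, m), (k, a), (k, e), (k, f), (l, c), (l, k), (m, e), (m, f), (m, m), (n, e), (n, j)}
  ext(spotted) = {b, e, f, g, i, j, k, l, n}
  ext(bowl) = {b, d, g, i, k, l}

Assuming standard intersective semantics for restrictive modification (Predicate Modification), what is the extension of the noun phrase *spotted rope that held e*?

{g, j, n}

⟦that held e⟧ = {x : ⟨x, e⟩ ∈ ⟦held⟧} = {a, c, g, h, j, k, m, n}
⟦rope⟧ = {a, d, f, g, i, j, m, n}
… ∩ ⟦that held e⟧ = {a, d, f, g, i, j, m, n} ∩ {a, c, g, h, j, k, m, n} = {a, g, j, m, n}
… ∩ ⟦spotted⟧ = {a, g, j, m, n} ∩ {b, e, f, g, i, j, k, l, n} = {g, j, n}
So ⟦spotted rope that held e⟧ = {g, j, n}.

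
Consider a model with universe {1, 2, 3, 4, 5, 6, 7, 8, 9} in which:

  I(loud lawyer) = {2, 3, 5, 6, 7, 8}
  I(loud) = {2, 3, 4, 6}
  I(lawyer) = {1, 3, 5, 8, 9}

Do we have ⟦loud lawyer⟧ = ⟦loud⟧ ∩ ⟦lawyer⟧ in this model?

⟦loud⟧ ∩ ⟦lawyer⟧ = {2, 3, 4, 6} ∩ {1, 3, 5, 8, 9} = {3}
Observed ⟦loud lawyer⟧ = {2, 3, 5, 6, 7, 8}.
These differ, so the modifier is not intersective in this model.

no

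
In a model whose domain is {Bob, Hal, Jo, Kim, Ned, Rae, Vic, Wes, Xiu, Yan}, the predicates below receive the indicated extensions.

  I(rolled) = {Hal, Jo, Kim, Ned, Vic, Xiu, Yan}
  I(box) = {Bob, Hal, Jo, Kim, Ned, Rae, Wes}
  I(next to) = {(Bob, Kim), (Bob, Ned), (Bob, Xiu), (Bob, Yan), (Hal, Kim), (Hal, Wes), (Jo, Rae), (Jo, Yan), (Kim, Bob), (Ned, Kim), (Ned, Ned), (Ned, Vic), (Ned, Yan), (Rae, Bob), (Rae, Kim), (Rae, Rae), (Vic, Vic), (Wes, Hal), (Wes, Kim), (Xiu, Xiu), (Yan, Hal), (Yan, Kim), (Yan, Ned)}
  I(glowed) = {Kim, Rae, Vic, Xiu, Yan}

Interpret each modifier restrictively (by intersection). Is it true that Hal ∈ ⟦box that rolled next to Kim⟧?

⟦that rolled⟧ = ⟦rolled⟧ = {Hal, Jo, Kim, Ned, Vic, Xiu, Yan}
⟦next to Kim⟧ = {x : ⟨x, Kim⟩ ∈ ⟦next to⟧} = {Bob, Hal, Ned, Rae, Wes, Yan}
⟦box⟧ = {Bob, Hal, Jo, Kim, Ned, Rae, Wes}
… ∩ ⟦that rolled⟧ = {Bob, Hal, Jo, Kim, Ned, Rae, Wes} ∩ {Hal, Jo, Kim, Ned, Vic, Xiu, Yan} = {Hal, Jo, Kim, Ned}
… ∩ ⟦next to Kim⟧ = {Hal, Jo, Kim, Ned} ∩ {Bob, Hal, Ned, Rae, Wes, Yan} = {Hal, Ned}
⟦box that rolled next to Kim⟧ = {Hal, Ned}; Hal ∈ this set.

yes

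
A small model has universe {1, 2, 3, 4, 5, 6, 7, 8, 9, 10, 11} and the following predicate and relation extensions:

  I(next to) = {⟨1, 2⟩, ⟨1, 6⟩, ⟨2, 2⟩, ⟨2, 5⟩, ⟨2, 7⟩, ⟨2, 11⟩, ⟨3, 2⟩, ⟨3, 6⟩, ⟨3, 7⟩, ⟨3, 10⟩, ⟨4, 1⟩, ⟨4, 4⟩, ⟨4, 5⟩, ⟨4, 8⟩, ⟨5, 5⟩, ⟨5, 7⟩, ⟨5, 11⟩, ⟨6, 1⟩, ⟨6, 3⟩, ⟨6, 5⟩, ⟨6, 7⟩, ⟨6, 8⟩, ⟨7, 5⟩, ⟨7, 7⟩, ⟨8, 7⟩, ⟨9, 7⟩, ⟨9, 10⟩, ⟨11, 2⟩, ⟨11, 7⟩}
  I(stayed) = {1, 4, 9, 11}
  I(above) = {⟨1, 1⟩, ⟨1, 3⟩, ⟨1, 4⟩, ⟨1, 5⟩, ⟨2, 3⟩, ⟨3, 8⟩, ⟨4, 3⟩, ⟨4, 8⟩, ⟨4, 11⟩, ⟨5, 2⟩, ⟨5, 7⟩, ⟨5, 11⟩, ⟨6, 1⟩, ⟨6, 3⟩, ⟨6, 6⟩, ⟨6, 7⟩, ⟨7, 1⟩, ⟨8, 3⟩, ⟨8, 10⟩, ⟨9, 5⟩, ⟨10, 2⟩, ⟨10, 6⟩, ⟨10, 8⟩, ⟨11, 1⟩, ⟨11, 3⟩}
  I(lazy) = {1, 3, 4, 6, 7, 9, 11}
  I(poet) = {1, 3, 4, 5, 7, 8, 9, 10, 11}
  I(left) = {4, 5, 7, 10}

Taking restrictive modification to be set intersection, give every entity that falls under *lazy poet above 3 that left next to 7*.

{ }

⟦above 3⟧ = {x : ⟨x, 3⟩ ∈ ⟦above⟧} = {1, 2, 4, 6, 8, 11}
⟦that left⟧ = ⟦left⟧ = {4, 5, 7, 10}
⟦next to 7⟧ = {x : ⟨x, 7⟩ ∈ ⟦next to⟧} = {2, 3, 5, 6, 7, 8, 9, 11}
⟦poet⟧ = {1, 3, 4, 5, 7, 8, 9, 10, 11}
… ∩ ⟦above 3⟧ = {1, 3, 4, 5, 7, 8, 9, 10, 11} ∩ {1, 2, 4, 6, 8, 11} = {1, 4, 8, 11}
… ∩ ⟦that left⟧ = {1, 4, 8, 11} ∩ {4, 5, 7, 10} = {4}
… ∩ ⟦next to 7⟧ = {4} ∩ {2, 3, 5, 6, 7, 8, 9, 11} = ∅
… ∩ ⟦lazy⟧ = ∅ ∩ {1, 3, 4, 6, 7, 9, 11} = ∅
So ⟦lazy poet above 3 that left next to 7⟧ = { }.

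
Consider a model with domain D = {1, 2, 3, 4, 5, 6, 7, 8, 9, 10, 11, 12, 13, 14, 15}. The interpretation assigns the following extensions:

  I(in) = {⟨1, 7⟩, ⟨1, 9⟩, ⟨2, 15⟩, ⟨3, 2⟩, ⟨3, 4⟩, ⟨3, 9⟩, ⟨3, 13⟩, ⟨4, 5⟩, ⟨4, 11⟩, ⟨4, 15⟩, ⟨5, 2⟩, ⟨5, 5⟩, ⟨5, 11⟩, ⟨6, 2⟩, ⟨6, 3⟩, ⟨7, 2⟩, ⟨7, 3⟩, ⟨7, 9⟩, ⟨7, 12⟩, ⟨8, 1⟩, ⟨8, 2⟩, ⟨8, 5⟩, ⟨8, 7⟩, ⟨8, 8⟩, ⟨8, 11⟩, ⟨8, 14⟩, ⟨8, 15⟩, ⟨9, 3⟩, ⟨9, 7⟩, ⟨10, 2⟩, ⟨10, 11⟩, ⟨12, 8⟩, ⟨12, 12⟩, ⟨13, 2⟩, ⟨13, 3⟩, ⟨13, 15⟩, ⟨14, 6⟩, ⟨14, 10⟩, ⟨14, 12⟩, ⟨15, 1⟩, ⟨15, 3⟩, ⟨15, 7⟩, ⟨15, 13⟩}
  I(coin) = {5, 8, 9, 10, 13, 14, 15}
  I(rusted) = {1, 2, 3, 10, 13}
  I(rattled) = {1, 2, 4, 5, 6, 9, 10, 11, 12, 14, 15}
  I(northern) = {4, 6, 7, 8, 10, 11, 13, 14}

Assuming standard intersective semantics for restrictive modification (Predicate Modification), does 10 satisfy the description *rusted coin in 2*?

⟦in 2⟧ = {x : ⟨x, 2⟩ ∈ ⟦in⟧} = {3, 5, 6, 7, 8, 10, 13}
⟦coin⟧ = {5, 8, 9, 10, 13, 14, 15}
… ∩ ⟦in 2⟧ = {5, 8, 9, 10, 13, 14, 15} ∩ {3, 5, 6, 7, 8, 10, 13} = {5, 8, 10, 13}
… ∩ ⟦rusted⟧ = {5, 8, 10, 13} ∩ {1, 2, 3, 10, 13} = {10, 13}
⟦rusted coin in 2⟧ = {10, 13}; 10 ∈ this set.

yes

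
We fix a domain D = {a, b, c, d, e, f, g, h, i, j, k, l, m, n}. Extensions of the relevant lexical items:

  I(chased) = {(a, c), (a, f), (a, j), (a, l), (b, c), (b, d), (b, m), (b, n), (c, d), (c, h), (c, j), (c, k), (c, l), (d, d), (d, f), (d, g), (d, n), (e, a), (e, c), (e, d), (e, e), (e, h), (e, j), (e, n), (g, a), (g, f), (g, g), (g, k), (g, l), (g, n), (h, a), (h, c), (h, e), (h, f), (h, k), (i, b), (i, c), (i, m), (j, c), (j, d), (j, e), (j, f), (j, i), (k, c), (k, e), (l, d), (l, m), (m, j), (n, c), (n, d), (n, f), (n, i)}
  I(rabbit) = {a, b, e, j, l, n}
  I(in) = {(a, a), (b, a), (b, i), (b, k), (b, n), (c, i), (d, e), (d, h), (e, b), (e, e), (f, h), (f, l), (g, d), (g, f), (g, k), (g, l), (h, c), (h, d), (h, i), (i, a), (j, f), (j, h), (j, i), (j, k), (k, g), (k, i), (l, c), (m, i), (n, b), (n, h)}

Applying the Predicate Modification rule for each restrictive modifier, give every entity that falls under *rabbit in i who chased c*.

⟦in i⟧ = {x : ⟨x, i⟩ ∈ ⟦in⟧} = {b, c, h, j, k, m}
⟦who chased c⟧ = {x : ⟨x, c⟩ ∈ ⟦chased⟧} = {a, b, e, h, i, j, k, n}
⟦rabbit⟧ = {a, b, e, j, l, n}
… ∩ ⟦in i⟧ = {a, b, e, j, l, n} ∩ {b, c, h, j, k, m} = {b, j}
… ∩ ⟦who chased c⟧ = {b, j} ∩ {a, b, e, h, i, j, k, n} = {b, j}
So ⟦rabbit in i who chased c⟧ = {b, j}.

{b, j}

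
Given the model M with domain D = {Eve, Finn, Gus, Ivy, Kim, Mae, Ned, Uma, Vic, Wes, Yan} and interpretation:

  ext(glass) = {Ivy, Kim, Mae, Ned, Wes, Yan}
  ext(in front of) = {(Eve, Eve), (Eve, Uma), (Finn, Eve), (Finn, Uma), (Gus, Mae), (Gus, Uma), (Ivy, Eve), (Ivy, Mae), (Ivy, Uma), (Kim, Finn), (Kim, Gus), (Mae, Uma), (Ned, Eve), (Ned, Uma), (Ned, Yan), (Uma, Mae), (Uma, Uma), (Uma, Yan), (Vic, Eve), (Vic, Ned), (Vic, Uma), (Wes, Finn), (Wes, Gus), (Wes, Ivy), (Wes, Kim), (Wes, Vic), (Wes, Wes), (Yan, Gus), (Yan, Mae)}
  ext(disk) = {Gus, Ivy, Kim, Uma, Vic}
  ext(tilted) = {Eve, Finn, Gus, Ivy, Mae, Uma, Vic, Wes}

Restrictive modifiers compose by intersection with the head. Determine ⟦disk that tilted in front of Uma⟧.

{Gus, Ivy, Uma, Vic}

⟦that tilted⟧ = ⟦tilted⟧ = {Eve, Finn, Gus, Ivy, Mae, Uma, Vic, Wes}
⟦in front of Uma⟧ = {x : ⟨x, Uma⟩ ∈ ⟦in front of⟧} = {Eve, Finn, Gus, Ivy, Mae, Ned, Uma, Vic}
⟦disk⟧ = {Gus, Ivy, Kim, Uma, Vic}
… ∩ ⟦that tilted⟧ = {Gus, Ivy, Kim, Uma, Vic} ∩ {Eve, Finn, Gus, Ivy, Mae, Uma, Vic, Wes} = {Gus, Ivy, Uma, Vic}
… ∩ ⟦in front of Uma⟧ = {Gus, Ivy, Uma, Vic} ∩ {Eve, Finn, Gus, Ivy, Mae, Ned, Uma, Vic} = {Gus, Ivy, Uma, Vic}
So ⟦disk that tilted in front of Uma⟧ = {Gus, Ivy, Uma, Vic}.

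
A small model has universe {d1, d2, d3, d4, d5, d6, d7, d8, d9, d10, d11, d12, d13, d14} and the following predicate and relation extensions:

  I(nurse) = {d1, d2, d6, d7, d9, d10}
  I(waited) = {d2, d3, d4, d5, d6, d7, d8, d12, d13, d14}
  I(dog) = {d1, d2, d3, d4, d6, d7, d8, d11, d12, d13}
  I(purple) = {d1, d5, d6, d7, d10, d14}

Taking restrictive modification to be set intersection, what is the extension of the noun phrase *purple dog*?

⟦dog⟧ = {d1, d2, d3, d4, d6, d7, d8, d11, d12, d13}
… ∩ ⟦purple⟧ = {d1, d2, d3, d4, d6, d7, d8, d11, d12, d13} ∩ {d1, d5, d6, d7, d10, d14} = {d1, d6, d7}
So ⟦purple dog⟧ = {d1, d6, d7}.

{d1, d6, d7}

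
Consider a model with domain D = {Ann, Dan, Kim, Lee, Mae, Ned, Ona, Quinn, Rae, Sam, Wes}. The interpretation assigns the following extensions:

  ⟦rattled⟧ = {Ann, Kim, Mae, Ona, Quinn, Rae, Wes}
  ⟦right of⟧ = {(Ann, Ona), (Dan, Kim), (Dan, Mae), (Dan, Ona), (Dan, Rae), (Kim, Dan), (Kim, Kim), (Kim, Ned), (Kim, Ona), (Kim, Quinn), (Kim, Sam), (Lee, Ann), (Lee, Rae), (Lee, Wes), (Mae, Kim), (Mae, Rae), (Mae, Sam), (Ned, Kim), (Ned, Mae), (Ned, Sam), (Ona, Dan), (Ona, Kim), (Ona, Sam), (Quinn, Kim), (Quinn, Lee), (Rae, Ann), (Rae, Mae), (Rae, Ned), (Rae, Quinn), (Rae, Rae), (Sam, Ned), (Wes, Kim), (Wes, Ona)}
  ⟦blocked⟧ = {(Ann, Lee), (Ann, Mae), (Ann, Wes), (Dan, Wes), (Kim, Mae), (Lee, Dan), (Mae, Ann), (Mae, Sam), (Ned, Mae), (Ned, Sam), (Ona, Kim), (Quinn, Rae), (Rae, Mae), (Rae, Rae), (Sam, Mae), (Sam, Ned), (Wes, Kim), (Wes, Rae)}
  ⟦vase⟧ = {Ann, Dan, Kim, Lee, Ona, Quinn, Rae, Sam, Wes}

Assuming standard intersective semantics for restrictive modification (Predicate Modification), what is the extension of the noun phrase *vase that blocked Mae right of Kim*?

{Kim}

⟦that blocked Mae⟧ = {x : ⟨x, Mae⟩ ∈ ⟦blocked⟧} = {Ann, Kim, Ned, Rae, Sam}
⟦right of Kim⟧ = {x : ⟨x, Kim⟩ ∈ ⟦right of⟧} = {Dan, Kim, Mae, Ned, Ona, Quinn, Wes}
⟦vase⟧ = {Ann, Dan, Kim, Lee, Ona, Quinn, Rae, Sam, Wes}
… ∩ ⟦that blocked Mae⟧ = {Ann, Dan, Kim, Lee, Ona, Quinn, Rae, Sam, Wes} ∩ {Ann, Kim, Ned, Rae, Sam} = {Ann, Kim, Rae, Sam}
… ∩ ⟦right of Kim⟧ = {Ann, Kim, Rae, Sam} ∩ {Dan, Kim, Mae, Ned, Ona, Quinn, Wes} = {Kim}
So ⟦vase that blocked Mae right of Kim⟧ = {Kim}.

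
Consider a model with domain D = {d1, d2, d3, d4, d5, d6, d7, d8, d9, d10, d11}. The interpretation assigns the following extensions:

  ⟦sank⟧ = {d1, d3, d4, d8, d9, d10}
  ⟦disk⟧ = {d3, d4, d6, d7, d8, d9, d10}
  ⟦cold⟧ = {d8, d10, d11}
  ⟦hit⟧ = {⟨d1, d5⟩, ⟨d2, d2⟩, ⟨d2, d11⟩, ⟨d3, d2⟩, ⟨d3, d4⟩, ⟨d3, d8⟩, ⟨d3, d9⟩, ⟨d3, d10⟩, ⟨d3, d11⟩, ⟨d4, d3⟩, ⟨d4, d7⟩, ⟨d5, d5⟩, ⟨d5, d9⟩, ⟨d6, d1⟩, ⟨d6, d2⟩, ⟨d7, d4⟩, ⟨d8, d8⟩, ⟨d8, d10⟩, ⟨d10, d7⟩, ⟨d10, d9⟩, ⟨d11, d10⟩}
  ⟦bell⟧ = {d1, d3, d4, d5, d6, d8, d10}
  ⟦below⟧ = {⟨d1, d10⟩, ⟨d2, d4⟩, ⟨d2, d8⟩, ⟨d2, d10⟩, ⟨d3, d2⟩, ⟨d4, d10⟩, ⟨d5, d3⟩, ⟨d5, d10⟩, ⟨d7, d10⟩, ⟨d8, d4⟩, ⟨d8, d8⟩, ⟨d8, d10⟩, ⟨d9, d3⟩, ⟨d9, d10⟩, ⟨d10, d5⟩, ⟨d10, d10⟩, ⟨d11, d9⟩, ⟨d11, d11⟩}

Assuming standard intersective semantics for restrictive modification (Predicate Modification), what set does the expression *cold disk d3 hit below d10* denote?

{d8, d10}

⟦d3 hit⟧ = {x : ⟨d3, x⟩ ∈ ⟦hit⟧} = {d2, d4, d8, d9, d10, d11}
⟦below d10⟧ = {x : ⟨x, d10⟩ ∈ ⟦below⟧} = {d1, d2, d4, d5, d7, d8, d9, d10}
⟦disk⟧ = {d3, d4, d6, d7, d8, d9, d10}
… ∩ ⟦d3 hit⟧ = {d3, d4, d6, d7, d8, d9, d10} ∩ {d2, d4, d8, d9, d10, d11} = {d4, d8, d9, d10}
… ∩ ⟦below d10⟧ = {d4, d8, d9, d10} ∩ {d1, d2, d4, d5, d7, d8, d9, d10} = {d4, d8, d9, d10}
… ∩ ⟦cold⟧ = {d4, d8, d9, d10} ∩ {d8, d10, d11} = {d8, d10}
So ⟦cold disk d3 hit below d10⟧ = {d8, d10}.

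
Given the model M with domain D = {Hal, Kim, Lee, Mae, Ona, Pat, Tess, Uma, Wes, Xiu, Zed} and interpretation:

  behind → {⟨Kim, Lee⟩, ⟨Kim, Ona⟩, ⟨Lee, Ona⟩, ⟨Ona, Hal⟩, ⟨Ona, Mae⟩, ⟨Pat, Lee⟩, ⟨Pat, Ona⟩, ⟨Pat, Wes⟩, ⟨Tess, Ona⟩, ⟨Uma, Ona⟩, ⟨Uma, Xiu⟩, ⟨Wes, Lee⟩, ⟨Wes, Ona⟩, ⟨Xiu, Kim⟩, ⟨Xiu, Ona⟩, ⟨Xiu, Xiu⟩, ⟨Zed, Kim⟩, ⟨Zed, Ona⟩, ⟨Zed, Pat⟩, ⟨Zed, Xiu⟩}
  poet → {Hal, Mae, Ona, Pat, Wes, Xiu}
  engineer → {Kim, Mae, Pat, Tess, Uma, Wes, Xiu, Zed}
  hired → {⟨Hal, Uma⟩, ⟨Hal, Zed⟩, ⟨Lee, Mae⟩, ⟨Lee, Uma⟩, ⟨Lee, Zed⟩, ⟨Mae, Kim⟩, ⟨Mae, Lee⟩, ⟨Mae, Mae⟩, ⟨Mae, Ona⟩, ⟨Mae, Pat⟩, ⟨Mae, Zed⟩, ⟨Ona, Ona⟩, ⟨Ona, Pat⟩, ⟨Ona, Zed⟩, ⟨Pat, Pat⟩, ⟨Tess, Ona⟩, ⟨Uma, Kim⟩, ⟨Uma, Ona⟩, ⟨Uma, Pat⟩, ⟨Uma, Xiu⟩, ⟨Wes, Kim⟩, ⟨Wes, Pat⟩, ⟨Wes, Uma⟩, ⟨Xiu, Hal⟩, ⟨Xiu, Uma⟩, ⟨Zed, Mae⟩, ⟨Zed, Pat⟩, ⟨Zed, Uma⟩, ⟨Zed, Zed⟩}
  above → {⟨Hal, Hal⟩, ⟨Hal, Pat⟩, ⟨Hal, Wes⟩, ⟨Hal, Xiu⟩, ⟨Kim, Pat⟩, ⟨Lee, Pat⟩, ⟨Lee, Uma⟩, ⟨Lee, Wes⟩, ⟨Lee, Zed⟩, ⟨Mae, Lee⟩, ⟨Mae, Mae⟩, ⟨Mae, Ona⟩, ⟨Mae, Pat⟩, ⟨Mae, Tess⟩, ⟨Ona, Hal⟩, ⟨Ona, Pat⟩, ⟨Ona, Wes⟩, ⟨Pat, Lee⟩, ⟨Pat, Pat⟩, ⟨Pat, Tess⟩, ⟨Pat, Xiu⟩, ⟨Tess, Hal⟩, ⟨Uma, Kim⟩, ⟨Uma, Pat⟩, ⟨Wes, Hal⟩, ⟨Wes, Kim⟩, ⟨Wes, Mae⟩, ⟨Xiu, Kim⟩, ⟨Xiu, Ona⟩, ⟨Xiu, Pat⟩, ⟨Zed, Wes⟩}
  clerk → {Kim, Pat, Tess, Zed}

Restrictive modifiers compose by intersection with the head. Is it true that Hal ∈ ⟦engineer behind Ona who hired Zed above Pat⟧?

⟦behind Ona⟧ = {x : ⟨x, Ona⟩ ∈ ⟦behind⟧} = {Kim, Lee, Pat, Tess, Uma, Wes, Xiu, Zed}
⟦who hired Zed⟧ = {x : ⟨x, Zed⟩ ∈ ⟦hired⟧} = {Hal, Lee, Mae, Ona, Zed}
⟦above Pat⟧ = {x : ⟨x, Pat⟩ ∈ ⟦above⟧} = {Hal, Kim, Lee, Mae, Ona, Pat, Uma, Xiu}
⟦engineer⟧ = {Kim, Mae, Pat, Tess, Uma, Wes, Xiu, Zed}
… ∩ ⟦behind Ona⟧ = {Kim, Mae, Pat, Tess, Uma, Wes, Xiu, Zed} ∩ {Kim, Lee, Pat, Tess, Uma, Wes, Xiu, Zed} = {Kim, Pat, Tess, Uma, Wes, Xiu, Zed}
… ∩ ⟦who hired Zed⟧ = {Kim, Pat, Tess, Uma, Wes, Xiu, Zed} ∩ {Hal, Lee, Mae, Ona, Zed} = {Zed}
… ∩ ⟦above Pat⟧ = {Zed} ∩ {Hal, Kim, Lee, Mae, Ona, Pat, Uma, Xiu} = ∅
⟦engineer behind Ona who hired Zed above Pat⟧ = ∅; Hal ∉ this set.

no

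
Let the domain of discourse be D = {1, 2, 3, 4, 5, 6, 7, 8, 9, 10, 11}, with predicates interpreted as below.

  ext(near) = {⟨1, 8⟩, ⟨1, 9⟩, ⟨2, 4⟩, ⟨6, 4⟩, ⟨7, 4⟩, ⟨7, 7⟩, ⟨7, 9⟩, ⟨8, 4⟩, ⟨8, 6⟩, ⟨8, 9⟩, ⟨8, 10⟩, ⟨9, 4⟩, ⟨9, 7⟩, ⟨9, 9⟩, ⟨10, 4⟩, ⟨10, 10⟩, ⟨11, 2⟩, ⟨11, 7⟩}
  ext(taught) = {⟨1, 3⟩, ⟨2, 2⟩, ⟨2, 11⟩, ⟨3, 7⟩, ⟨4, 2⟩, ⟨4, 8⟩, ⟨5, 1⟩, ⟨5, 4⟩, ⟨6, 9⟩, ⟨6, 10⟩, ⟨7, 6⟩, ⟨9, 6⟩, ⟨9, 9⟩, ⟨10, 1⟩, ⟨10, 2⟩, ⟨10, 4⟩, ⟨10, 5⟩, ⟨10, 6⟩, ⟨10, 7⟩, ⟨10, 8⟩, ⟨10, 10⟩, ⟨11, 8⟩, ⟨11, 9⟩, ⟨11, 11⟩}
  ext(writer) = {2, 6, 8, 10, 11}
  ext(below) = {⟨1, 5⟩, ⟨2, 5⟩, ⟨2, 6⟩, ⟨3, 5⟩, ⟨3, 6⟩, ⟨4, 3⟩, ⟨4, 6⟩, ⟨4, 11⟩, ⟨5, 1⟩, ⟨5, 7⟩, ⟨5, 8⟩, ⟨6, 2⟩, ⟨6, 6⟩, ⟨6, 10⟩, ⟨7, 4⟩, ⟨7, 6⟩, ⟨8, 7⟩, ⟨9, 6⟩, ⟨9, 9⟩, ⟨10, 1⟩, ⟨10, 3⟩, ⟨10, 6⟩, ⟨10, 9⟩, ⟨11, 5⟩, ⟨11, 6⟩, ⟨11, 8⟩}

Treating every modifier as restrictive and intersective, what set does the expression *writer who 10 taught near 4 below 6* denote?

{2, 6, 10}

⟦who 10 taught⟧ = {x : ⟨10, x⟩ ∈ ⟦taught⟧} = {1, 2, 4, 5, 6, 7, 8, 10}
⟦near 4⟧ = {x : ⟨x, 4⟩ ∈ ⟦near⟧} = {2, 6, 7, 8, 9, 10}
⟦below 6⟧ = {x : ⟨x, 6⟩ ∈ ⟦below⟧} = {2, 3, 4, 6, 7, 9, 10, 11}
⟦writer⟧ = {2, 6, 8, 10, 11}
… ∩ ⟦who 10 taught⟧ = {2, 6, 8, 10, 11} ∩ {1, 2, 4, 5, 6, 7, 8, 10} = {2, 6, 8, 10}
… ∩ ⟦near 4⟧ = {2, 6, 8, 10} ∩ {2, 6, 7, 8, 9, 10} = {2, 6, 8, 10}
… ∩ ⟦below 6⟧ = {2, 6, 8, 10} ∩ {2, 3, 4, 6, 7, 9, 10, 11} = {2, 6, 10}
So ⟦writer who 10 taught near 4 below 6⟧ = {2, 6, 10}.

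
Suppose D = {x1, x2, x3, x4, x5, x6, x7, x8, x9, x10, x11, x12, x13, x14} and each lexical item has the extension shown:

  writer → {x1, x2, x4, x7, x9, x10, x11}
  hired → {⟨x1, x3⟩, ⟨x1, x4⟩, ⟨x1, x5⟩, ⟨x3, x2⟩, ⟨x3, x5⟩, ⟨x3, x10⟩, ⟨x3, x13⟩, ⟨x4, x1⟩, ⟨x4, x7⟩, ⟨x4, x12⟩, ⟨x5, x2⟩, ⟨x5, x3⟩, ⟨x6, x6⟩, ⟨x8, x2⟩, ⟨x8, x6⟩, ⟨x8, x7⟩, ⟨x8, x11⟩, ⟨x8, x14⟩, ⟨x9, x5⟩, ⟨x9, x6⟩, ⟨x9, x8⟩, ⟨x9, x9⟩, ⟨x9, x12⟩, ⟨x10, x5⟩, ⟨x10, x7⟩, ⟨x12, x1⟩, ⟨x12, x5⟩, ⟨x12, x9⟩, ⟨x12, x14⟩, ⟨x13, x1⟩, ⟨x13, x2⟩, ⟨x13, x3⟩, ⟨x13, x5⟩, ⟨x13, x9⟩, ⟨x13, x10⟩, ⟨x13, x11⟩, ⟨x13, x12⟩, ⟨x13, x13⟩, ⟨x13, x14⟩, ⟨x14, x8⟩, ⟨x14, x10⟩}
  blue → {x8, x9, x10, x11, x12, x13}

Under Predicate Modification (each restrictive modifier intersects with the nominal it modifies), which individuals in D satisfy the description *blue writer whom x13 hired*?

⟦whom x13 hired⟧ = {x : ⟨x13, x⟩ ∈ ⟦hired⟧} = {x1, x2, x3, x5, x9, x10, x11, x12, x13, x14}
⟦writer⟧ = {x1, x2, x4, x7, x9, x10, x11}
… ∩ ⟦whom x13 hired⟧ = {x1, x2, x4, x7, x9, x10, x11} ∩ {x1, x2, x3, x5, x9, x10, x11, x12, x13, x14} = {x1, x2, x9, x10, x11}
… ∩ ⟦blue⟧ = {x1, x2, x9, x10, x11} ∩ {x8, x9, x10, x11, x12, x13} = {x9, x10, x11}
So ⟦blue writer whom x13 hired⟧ = {x9, x10, x11}.

{x9, x10, x11}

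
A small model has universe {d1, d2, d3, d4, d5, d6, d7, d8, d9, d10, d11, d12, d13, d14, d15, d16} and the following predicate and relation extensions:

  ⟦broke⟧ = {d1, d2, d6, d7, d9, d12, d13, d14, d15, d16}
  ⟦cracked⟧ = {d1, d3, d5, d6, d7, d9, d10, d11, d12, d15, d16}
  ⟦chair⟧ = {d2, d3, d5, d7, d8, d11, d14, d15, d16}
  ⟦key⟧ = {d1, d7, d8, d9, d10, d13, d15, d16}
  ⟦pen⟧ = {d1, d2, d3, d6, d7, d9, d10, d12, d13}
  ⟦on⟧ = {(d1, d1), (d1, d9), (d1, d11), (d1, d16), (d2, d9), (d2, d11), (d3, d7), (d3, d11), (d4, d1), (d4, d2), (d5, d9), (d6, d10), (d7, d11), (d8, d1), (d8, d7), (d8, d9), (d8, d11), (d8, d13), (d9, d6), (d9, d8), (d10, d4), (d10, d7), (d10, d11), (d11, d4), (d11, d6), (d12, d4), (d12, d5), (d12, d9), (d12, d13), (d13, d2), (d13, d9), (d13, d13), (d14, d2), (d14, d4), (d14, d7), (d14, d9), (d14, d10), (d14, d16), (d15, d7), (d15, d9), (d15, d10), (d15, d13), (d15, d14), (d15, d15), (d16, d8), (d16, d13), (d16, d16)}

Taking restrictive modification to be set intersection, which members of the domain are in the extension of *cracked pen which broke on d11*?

{d1, d7}

⟦which broke⟧ = ⟦broke⟧ = {d1, d2, d6, d7, d9, d12, d13, d14, d15, d16}
⟦on d11⟧ = {x : ⟨x, d11⟩ ∈ ⟦on⟧} = {d1, d2, d3, d7, d8, d10}
⟦pen⟧ = {d1, d2, d3, d6, d7, d9, d10, d12, d13}
… ∩ ⟦which broke⟧ = {d1, d2, d3, d6, d7, d9, d10, d12, d13} ∩ {d1, d2, d6, d7, d9, d12, d13, d14, d15, d16} = {d1, d2, d6, d7, d9, d12, d13}
… ∩ ⟦on d11⟧ = {d1, d2, d6, d7, d9, d12, d13} ∩ {d1, d2, d3, d7, d8, d10} = {d1, d2, d7}
… ∩ ⟦cracked⟧ = {d1, d2, d7} ∩ {d1, d3, d5, d6, d7, d9, d10, d11, d12, d15, d16} = {d1, d7}
So ⟦cracked pen which broke on d11⟧ = {d1, d7}.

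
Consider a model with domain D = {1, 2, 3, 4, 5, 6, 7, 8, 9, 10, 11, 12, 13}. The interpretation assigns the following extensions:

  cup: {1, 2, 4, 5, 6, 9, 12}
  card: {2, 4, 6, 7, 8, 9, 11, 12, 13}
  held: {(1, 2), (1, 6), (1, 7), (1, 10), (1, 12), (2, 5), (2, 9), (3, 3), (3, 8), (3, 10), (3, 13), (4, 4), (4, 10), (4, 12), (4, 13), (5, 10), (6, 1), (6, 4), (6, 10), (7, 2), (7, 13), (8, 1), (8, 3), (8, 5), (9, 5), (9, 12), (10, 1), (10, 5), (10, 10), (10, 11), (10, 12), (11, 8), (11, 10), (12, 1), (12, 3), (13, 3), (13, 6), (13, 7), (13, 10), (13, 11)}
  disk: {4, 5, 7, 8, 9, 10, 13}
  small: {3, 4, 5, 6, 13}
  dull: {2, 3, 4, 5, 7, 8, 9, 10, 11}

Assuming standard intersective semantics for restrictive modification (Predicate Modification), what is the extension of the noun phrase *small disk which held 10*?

{4, 5, 13}

⟦which held 10⟧ = {x : ⟨x, 10⟩ ∈ ⟦held⟧} = {1, 3, 4, 5, 6, 10, 11, 13}
⟦disk⟧ = {4, 5, 7, 8, 9, 10, 13}
… ∩ ⟦which held 10⟧ = {4, 5, 7, 8, 9, 10, 13} ∩ {1, 3, 4, 5, 6, 10, 11, 13} = {4, 5, 10, 13}
… ∩ ⟦small⟧ = {4, 5, 10, 13} ∩ {3, 4, 5, 6, 13} = {4, 5, 13}
So ⟦small disk which held 10⟧ = {4, 5, 13}.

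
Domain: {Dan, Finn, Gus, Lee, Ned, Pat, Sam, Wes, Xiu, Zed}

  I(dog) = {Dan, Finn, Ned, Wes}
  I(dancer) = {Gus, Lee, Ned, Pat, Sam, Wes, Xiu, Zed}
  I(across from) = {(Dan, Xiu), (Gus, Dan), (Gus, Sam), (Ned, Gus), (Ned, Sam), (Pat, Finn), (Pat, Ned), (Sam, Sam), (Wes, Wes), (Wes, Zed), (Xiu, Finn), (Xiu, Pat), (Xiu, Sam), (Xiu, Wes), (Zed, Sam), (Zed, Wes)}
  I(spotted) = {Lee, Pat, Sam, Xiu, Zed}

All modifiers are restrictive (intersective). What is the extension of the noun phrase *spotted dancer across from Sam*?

⟦across from Sam⟧ = {x : ⟨x, Sam⟩ ∈ ⟦across from⟧} = {Gus, Ned, Sam, Xiu, Zed}
⟦dancer⟧ = {Gus, Lee, Ned, Pat, Sam, Wes, Xiu, Zed}
… ∩ ⟦across from Sam⟧ = {Gus, Lee, Ned, Pat, Sam, Wes, Xiu, Zed} ∩ {Gus, Ned, Sam, Xiu, Zed} = {Gus, Ned, Sam, Xiu, Zed}
… ∩ ⟦spotted⟧ = {Gus, Ned, Sam, Xiu, Zed} ∩ {Lee, Pat, Sam, Xiu, Zed} = {Sam, Xiu, Zed}
So ⟦spotted dancer across from Sam⟧ = {Sam, Xiu, Zed}.

{Sam, Xiu, Zed}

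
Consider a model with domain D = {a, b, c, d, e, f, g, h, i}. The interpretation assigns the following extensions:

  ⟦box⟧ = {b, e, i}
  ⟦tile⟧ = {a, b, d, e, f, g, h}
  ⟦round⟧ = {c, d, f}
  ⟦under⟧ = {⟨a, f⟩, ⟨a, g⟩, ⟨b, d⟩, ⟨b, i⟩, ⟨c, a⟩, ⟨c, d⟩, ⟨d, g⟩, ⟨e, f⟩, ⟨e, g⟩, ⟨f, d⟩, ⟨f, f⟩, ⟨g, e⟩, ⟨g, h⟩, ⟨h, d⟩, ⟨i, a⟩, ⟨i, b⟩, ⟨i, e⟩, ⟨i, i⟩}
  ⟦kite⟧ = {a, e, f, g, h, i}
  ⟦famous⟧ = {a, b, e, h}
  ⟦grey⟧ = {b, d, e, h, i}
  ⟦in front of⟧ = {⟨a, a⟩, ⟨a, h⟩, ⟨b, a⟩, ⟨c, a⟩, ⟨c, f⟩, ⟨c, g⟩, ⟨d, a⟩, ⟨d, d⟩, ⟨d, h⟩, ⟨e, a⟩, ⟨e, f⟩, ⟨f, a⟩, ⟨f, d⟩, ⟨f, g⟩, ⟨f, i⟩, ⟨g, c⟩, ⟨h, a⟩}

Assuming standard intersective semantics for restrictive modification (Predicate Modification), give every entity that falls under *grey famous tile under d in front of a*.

⟦under d⟧ = {x : ⟨x, d⟩ ∈ ⟦under⟧} = {b, c, f, h}
⟦in front of a⟧ = {x : ⟨x, a⟩ ∈ ⟦in front of⟧} = {a, b, c, d, e, f, h}
⟦tile⟧ = {a, b, d, e, f, g, h}
… ∩ ⟦under d⟧ = {a, b, d, e, f, g, h} ∩ {b, c, f, h} = {b, f, h}
… ∩ ⟦in front of a⟧ = {b, f, h} ∩ {a, b, c, d, e, f, h} = {b, f, h}
… ∩ ⟦grey⟧ = {b, f, h} ∩ {b, d, e, h, i} = {b, h}
… ∩ ⟦famous⟧ = {b, h} ∩ {a, b, e, h} = {b, h}
So ⟦grey famous tile under d in front of a⟧ = {b, h}.

{b, h}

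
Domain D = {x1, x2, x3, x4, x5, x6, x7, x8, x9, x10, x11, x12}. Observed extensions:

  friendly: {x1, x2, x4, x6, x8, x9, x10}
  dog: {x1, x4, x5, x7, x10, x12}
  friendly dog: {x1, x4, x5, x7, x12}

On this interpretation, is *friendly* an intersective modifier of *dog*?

⟦friendly⟧ ∩ ⟦dog⟧ = {x1, x2, x4, x6, x8, x9, x10} ∩ {x1, x4, x5, x7, x10, x12} = {x1, x4, x10}
Observed ⟦friendly dog⟧ = {x1, x4, x5, x7, x12}.
These differ, so the modifier is not intersective in this model.

no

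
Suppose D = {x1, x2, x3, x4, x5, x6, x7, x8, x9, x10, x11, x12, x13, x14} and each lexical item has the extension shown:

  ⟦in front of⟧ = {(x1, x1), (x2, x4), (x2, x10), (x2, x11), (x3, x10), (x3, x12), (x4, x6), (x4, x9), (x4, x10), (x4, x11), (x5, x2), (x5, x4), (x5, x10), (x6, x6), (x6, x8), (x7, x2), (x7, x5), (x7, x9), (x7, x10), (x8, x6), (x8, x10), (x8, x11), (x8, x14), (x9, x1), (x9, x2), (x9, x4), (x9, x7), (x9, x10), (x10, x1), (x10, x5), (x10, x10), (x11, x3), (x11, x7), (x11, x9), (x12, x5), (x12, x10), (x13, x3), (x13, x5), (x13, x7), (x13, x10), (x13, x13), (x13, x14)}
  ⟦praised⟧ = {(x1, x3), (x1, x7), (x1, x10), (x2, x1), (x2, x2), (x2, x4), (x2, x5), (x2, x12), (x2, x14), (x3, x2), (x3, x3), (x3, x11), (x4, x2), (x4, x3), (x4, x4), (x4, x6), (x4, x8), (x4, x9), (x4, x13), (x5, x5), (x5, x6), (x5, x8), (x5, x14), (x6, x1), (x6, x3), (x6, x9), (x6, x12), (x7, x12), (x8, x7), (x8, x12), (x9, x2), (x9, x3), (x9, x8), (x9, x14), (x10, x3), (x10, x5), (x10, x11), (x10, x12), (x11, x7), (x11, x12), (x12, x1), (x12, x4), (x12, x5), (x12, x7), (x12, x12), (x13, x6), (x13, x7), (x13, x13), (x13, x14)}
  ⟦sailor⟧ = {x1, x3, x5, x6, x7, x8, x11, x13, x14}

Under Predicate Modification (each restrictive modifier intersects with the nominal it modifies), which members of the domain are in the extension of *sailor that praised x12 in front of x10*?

{x7, x8}

⟦that praised x12⟧ = {x : ⟨x, x12⟩ ∈ ⟦praised⟧} = {x2, x6, x7, x8, x10, x11, x12}
⟦in front of x10⟧ = {x : ⟨x, x10⟩ ∈ ⟦in front of⟧} = {x2, x3, x4, x5, x7, x8, x9, x10, x12, x13}
⟦sailor⟧ = {x1, x3, x5, x6, x7, x8, x11, x13, x14}
… ∩ ⟦that praised x12⟧ = {x1, x3, x5, x6, x7, x8, x11, x13, x14} ∩ {x2, x6, x7, x8, x10, x11, x12} = {x6, x7, x8, x11}
… ∩ ⟦in front of x10⟧ = {x6, x7, x8, x11} ∩ {x2, x3, x4, x5, x7, x8, x9, x10, x12, x13} = {x7, x8}
So ⟦sailor that praised x12 in front of x10⟧ = {x7, x8}.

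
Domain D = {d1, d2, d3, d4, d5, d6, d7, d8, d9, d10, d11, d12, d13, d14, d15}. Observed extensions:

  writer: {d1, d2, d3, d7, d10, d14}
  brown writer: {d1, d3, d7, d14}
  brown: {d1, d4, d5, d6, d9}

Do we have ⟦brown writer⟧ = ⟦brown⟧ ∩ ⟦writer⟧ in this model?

⟦brown⟧ ∩ ⟦writer⟧ = {d1, d4, d5, d6, d9} ∩ {d1, d2, d3, d7, d10, d14} = {d1}
Observed ⟦brown writer⟧ = {d1, d3, d7, d14}.
These differ, so the modifier is not intersective in this model.

no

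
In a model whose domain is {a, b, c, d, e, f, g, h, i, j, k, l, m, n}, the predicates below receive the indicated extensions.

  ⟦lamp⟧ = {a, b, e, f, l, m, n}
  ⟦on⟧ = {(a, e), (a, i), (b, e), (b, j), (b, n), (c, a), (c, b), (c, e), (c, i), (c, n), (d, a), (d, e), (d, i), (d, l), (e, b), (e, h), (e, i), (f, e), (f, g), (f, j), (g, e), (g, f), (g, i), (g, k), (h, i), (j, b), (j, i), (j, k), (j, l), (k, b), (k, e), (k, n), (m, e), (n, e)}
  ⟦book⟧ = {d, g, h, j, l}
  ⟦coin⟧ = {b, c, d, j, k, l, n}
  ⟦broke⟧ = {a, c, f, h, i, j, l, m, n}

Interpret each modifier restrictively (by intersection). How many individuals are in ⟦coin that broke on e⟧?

2

⟦that broke⟧ = ⟦broke⟧ = {a, c, f, h, i, j, l, m, n}
⟦on e⟧ = {x : ⟨x, e⟩ ∈ ⟦on⟧} = {a, b, c, d, f, g, k, m, n}
⟦coin⟧ = {b, c, d, j, k, l, n}
… ∩ ⟦that broke⟧ = {b, c, d, j, k, l, n} ∩ {a, c, f, h, i, j, l, m, n} = {c, j, l, n}
… ∩ ⟦on e⟧ = {c, j, l, n} ∩ {a, b, c, d, f, g, k, m, n} = {c, n}
⟦coin that broke on e⟧ = {c, n}, so the cardinality is 2.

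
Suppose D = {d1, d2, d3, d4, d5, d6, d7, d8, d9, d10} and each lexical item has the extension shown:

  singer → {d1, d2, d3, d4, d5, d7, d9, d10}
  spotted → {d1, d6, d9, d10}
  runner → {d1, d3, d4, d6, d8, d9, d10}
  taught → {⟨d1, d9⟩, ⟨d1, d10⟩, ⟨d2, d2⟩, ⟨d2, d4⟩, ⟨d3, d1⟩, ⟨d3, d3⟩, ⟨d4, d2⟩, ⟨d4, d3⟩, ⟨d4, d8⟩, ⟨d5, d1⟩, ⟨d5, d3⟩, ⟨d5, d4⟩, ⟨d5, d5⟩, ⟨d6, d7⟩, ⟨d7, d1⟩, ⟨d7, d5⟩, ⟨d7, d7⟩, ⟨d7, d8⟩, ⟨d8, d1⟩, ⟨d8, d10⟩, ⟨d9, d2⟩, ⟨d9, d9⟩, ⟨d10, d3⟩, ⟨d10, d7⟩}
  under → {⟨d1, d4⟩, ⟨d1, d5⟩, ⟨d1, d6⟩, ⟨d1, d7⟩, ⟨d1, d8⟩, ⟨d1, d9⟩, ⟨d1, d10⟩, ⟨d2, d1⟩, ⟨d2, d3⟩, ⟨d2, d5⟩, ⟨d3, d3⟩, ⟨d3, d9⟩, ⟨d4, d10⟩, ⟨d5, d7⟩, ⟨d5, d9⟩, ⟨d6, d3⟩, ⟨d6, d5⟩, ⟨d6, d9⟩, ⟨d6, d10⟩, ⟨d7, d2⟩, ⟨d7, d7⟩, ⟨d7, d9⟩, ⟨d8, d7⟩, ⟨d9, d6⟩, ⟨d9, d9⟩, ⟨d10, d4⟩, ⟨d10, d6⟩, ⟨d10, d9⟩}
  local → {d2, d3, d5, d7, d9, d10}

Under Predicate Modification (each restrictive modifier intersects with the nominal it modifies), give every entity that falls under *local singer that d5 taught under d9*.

{d3, d5}

⟦that d5 taught⟧ = {x : ⟨d5, x⟩ ∈ ⟦taught⟧} = {d1, d3, d4, d5}
⟦under d9⟧ = {x : ⟨x, d9⟩ ∈ ⟦under⟧} = {d1, d3, d5, d6, d7, d9, d10}
⟦singer⟧ = {d1, d2, d3, d4, d5, d7, d9, d10}
… ∩ ⟦that d5 taught⟧ = {d1, d2, d3, d4, d5, d7, d9, d10} ∩ {d1, d3, d4, d5} = {d1, d3, d4, d5}
… ∩ ⟦under d9⟧ = {d1, d3, d4, d5} ∩ {d1, d3, d5, d6, d7, d9, d10} = {d1, d3, d5}
… ∩ ⟦local⟧ = {d1, d3, d5} ∩ {d2, d3, d5, d7, d9, d10} = {d3, d5}
So ⟦local singer that d5 taught under d9⟧ = {d3, d5}.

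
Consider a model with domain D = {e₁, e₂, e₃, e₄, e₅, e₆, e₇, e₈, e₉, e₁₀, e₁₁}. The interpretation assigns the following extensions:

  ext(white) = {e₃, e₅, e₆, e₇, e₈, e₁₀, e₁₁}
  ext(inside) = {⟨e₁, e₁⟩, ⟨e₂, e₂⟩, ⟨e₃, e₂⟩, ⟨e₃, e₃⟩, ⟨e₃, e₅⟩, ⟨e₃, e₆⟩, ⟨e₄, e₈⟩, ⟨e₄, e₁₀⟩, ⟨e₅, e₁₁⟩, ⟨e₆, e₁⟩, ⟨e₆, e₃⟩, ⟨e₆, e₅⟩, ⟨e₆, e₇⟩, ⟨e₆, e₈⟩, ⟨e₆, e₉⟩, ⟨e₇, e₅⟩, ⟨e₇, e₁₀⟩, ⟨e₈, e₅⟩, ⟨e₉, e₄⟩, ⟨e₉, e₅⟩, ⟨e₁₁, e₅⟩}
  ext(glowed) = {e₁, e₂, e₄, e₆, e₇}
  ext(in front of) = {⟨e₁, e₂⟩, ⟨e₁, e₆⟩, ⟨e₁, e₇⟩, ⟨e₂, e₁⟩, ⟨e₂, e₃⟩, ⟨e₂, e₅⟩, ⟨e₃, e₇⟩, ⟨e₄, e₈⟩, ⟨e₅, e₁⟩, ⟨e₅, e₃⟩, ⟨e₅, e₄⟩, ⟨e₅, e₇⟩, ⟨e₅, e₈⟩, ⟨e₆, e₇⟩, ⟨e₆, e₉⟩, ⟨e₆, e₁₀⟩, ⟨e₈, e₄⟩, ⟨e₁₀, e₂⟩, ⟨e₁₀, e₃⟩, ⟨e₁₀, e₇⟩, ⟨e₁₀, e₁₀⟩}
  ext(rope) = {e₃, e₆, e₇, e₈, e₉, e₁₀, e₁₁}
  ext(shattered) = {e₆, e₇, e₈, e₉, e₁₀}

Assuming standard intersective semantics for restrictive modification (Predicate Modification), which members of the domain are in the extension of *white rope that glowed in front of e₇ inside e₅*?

⟦that glowed⟧ = ⟦glowed⟧ = {e₁, e₂, e₄, e₆, e₇}
⟦in front of e₇⟧ = {x : ⟨x, e₇⟩ ∈ ⟦in front of⟧} = {e₁, e₃, e₅, e₆, e₁₀}
⟦inside e₅⟧ = {x : ⟨x, e₅⟩ ∈ ⟦inside⟧} = {e₃, e₆, e₇, e₈, e₉, e₁₁}
⟦rope⟧ = {e₃, e₆, e₇, e₈, e₉, e₁₀, e₁₁}
… ∩ ⟦that glowed⟧ = {e₃, e₆, e₇, e₈, e₉, e₁₀, e₁₁} ∩ {e₁, e₂, e₄, e₆, e₇} = {e₆, e₇}
… ∩ ⟦in front of e₇⟧ = {e₆, e₇} ∩ {e₁, e₃, e₅, e₆, e₁₀} = {e₆}
… ∩ ⟦inside e₅⟧ = {e₆} ∩ {e₃, e₆, e₇, e₈, e₉, e₁₁} = {e₆}
… ∩ ⟦white⟧ = {e₆} ∩ {e₃, e₅, e₆, e₇, e₈, e₁₀, e₁₁} = {e₆}
So ⟦white rope that glowed in front of e₇ inside e₅⟧ = {e₆}.

{e₆}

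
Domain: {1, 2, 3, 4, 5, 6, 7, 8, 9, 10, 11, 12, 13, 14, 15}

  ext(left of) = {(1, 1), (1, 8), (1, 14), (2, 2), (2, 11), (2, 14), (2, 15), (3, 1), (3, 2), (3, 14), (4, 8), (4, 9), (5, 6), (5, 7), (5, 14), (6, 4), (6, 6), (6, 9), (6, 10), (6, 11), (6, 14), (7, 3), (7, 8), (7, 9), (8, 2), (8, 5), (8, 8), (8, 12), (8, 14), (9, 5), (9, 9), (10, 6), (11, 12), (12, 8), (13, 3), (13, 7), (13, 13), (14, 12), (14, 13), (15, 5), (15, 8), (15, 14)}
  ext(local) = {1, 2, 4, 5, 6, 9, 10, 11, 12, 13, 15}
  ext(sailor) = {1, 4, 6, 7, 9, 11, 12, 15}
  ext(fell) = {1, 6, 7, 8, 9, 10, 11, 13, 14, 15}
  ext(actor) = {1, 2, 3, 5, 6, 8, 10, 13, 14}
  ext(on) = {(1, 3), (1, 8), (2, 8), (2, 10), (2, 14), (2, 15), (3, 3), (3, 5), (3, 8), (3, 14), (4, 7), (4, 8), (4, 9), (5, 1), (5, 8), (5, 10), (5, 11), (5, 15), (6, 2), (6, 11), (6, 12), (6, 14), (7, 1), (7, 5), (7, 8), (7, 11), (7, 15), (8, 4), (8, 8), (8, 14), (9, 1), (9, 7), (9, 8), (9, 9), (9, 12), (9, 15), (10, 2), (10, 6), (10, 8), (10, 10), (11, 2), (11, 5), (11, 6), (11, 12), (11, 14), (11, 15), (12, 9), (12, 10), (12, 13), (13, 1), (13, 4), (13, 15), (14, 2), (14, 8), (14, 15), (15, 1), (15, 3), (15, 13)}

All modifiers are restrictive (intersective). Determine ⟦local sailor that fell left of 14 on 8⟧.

⟦that fell⟧ = ⟦fell⟧ = {1, 6, 7, 8, 9, 10, 11, 13, 14, 15}
⟦left of 14⟧ = {x : ⟨x, 14⟩ ∈ ⟦left of⟧} = {1, 2, 3, 5, 6, 8, 15}
⟦on 8⟧ = {x : ⟨x, 8⟩ ∈ ⟦on⟧} = {1, 2, 3, 4, 5, 7, 8, 9, 10, 14}
⟦sailor⟧ = {1, 4, 6, 7, 9, 11, 12, 15}
… ∩ ⟦that fell⟧ = {1, 4, 6, 7, 9, 11, 12, 15} ∩ {1, 6, 7, 8, 9, 10, 11, 13, 14, 15} = {1, 6, 7, 9, 11, 15}
… ∩ ⟦left of 14⟧ = {1, 6, 7, 9, 11, 15} ∩ {1, 2, 3, 5, 6, 8, 15} = {1, 6, 15}
… ∩ ⟦on 8⟧ = {1, 6, 15} ∩ {1, 2, 3, 4, 5, 7, 8, 9, 10, 14} = {1}
… ∩ ⟦local⟧ = {1} ∩ {1, 2, 4, 5, 6, 9, 10, 11, 12, 13, 15} = {1}
So ⟦local sailor that fell left of 14 on 8⟧ = {1}.

{1}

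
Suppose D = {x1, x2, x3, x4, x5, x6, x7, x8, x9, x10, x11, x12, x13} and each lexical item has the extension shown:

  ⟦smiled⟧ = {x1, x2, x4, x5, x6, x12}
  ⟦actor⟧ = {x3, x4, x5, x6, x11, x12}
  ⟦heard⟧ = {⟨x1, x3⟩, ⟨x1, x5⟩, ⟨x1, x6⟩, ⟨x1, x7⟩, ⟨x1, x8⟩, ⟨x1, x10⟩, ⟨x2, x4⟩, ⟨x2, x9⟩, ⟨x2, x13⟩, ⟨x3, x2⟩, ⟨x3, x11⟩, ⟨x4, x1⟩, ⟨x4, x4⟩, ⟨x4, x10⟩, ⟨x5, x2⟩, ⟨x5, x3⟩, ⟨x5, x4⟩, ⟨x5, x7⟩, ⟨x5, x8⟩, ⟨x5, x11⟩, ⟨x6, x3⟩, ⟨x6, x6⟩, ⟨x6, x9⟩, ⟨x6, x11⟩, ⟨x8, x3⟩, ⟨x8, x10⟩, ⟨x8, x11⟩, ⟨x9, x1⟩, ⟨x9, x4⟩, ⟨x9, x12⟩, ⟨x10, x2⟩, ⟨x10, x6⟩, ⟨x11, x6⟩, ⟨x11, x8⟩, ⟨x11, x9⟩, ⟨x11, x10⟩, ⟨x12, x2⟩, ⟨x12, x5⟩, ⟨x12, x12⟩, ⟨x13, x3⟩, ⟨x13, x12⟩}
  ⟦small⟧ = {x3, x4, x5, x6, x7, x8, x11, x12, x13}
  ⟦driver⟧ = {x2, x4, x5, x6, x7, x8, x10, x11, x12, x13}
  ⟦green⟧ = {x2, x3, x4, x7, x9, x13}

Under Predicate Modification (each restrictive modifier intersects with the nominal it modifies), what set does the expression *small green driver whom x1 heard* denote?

{x7}

⟦whom x1 heard⟧ = {x : ⟨x1, x⟩ ∈ ⟦heard⟧} = {x3, x5, x6, x7, x8, x10}
⟦driver⟧ = {x2, x4, x5, x6, x7, x8, x10, x11, x12, x13}
… ∩ ⟦whom x1 heard⟧ = {x2, x4, x5, x6, x7, x8, x10, x11, x12, x13} ∩ {x3, x5, x6, x7, x8, x10} = {x5, x6, x7, x8, x10}
… ∩ ⟦small⟧ = {x5, x6, x7, x8, x10} ∩ {x3, x4, x5, x6, x7, x8, x11, x12, x13} = {x5, x6, x7, x8}
… ∩ ⟦green⟧ = {x5, x6, x7, x8} ∩ {x2, x3, x4, x7, x9, x13} = {x7}
So ⟦small green driver whom x1 heard⟧ = {x7}.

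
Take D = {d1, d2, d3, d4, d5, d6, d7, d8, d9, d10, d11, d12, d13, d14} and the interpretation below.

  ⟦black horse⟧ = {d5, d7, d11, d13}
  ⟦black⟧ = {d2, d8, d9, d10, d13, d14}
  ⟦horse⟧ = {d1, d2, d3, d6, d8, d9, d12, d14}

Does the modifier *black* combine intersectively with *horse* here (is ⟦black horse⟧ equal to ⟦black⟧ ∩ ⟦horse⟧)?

no

⟦black⟧ ∩ ⟦horse⟧ = {d2, d8, d9, d10, d13, d14} ∩ {d1, d2, d3, d6, d8, d9, d12, d14} = {d2, d8, d9, d14}
Observed ⟦black horse⟧ = {d5, d7, d11, d13}.
These differ, so the modifier is not intersective in this model.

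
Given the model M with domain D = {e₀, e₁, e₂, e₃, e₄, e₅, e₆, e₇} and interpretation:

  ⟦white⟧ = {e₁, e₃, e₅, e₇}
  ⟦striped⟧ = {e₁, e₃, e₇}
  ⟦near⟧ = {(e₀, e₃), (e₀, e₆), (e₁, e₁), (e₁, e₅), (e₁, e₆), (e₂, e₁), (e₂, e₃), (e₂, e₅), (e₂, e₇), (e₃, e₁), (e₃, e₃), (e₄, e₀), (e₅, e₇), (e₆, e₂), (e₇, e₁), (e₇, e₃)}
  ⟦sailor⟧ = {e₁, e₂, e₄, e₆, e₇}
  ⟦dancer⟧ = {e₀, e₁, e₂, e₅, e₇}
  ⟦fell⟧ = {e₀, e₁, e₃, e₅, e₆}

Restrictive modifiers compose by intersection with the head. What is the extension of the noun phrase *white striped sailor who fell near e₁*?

⟦who fell⟧ = ⟦fell⟧ = {e₀, e₁, e₃, e₅, e₆}
⟦near e₁⟧ = {x : ⟨x, e₁⟩ ∈ ⟦near⟧} = {e₁, e₂, e₃, e₇}
⟦sailor⟧ = {e₁, e₂, e₄, e₆, e₇}
… ∩ ⟦who fell⟧ = {e₁, e₂, e₄, e₆, e₇} ∩ {e₀, e₁, e₃, e₅, e₆} = {e₁, e₆}
… ∩ ⟦near e₁⟧ = {e₁, e₆} ∩ {e₁, e₂, e₃, e₇} = {e₁}
… ∩ ⟦white⟧ = {e₁} ∩ {e₁, e₃, e₅, e₇} = {e₁}
… ∩ ⟦striped⟧ = {e₁} ∩ {e₁, e₃, e₇} = {e₁}
So ⟦white striped sailor who fell near e₁⟧ = {e₁}.

{e₁}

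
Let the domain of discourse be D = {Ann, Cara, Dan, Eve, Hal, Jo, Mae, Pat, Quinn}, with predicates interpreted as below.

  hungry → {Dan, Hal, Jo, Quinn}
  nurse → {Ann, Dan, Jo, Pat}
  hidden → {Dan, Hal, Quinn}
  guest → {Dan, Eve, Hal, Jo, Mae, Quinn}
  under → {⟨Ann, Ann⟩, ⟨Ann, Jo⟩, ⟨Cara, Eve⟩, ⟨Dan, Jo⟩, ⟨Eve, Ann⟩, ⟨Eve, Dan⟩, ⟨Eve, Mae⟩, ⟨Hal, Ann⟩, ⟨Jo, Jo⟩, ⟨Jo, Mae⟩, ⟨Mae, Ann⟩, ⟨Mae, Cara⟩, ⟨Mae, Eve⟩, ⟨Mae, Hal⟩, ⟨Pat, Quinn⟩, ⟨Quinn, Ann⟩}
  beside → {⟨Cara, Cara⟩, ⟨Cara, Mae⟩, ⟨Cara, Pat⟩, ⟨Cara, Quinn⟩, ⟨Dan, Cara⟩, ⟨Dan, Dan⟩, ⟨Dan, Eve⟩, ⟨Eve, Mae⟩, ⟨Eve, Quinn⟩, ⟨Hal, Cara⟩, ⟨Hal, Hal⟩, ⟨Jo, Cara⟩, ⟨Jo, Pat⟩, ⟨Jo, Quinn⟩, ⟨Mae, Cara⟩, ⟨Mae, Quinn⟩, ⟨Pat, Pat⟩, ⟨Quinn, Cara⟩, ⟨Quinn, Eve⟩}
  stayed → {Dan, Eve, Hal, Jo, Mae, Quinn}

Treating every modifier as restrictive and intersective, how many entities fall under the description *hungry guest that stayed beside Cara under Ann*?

⟦that stayed⟧ = ⟦stayed⟧ = {Dan, Eve, Hal, Jo, Mae, Quinn}
⟦beside Cara⟧ = {x : ⟨x, Cara⟩ ∈ ⟦beside⟧} = {Cara, Dan, Hal, Jo, Mae, Quinn}
⟦under Ann⟧ = {x : ⟨x, Ann⟩ ∈ ⟦under⟧} = {Ann, Eve, Hal, Mae, Quinn}
⟦guest⟧ = {Dan, Eve, Hal, Jo, Mae, Quinn}
… ∩ ⟦that stayed⟧ = {Dan, Eve, Hal, Jo, Mae, Quinn} ∩ {Dan, Eve, Hal, Jo, Mae, Quinn} = {Dan, Eve, Hal, Jo, Mae, Quinn}
… ∩ ⟦beside Cara⟧ = {Dan, Eve, Hal, Jo, Mae, Quinn} ∩ {Cara, Dan, Hal, Jo, Mae, Quinn} = {Dan, Hal, Jo, Mae, Quinn}
… ∩ ⟦under Ann⟧ = {Dan, Hal, Jo, Mae, Quinn} ∩ {Ann, Eve, Hal, Mae, Quinn} = {Hal, Mae, Quinn}
… ∩ ⟦hungry⟧ = {Hal, Mae, Quinn} ∩ {Dan, Hal, Jo, Quinn} = {Hal, Quinn}
⟦hungry guest that stayed beside Cara under Ann⟧ = {Hal, Quinn}, so the cardinality is 2.

2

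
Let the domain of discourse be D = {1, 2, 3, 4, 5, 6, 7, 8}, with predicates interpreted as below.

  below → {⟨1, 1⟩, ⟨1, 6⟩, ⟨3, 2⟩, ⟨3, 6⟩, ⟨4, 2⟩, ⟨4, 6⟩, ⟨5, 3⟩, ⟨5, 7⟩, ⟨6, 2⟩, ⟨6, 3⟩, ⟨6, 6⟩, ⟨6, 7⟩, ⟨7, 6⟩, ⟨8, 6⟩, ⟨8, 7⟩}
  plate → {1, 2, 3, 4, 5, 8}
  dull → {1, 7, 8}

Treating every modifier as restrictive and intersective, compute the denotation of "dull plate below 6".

{1, 8}

⟦below 6⟧ = {x : ⟨x, 6⟩ ∈ ⟦below⟧} = {1, 3, 4, 6, 7, 8}
⟦plate⟧ = {1, 2, 3, 4, 5, 8}
… ∩ ⟦below 6⟧ = {1, 2, 3, 4, 5, 8} ∩ {1, 3, 4, 6, 7, 8} = {1, 3, 4, 8}
… ∩ ⟦dull⟧ = {1, 3, 4, 8} ∩ {1, 7, 8} = {1, 8}
So ⟦dull plate below 6⟧ = {1, 8}.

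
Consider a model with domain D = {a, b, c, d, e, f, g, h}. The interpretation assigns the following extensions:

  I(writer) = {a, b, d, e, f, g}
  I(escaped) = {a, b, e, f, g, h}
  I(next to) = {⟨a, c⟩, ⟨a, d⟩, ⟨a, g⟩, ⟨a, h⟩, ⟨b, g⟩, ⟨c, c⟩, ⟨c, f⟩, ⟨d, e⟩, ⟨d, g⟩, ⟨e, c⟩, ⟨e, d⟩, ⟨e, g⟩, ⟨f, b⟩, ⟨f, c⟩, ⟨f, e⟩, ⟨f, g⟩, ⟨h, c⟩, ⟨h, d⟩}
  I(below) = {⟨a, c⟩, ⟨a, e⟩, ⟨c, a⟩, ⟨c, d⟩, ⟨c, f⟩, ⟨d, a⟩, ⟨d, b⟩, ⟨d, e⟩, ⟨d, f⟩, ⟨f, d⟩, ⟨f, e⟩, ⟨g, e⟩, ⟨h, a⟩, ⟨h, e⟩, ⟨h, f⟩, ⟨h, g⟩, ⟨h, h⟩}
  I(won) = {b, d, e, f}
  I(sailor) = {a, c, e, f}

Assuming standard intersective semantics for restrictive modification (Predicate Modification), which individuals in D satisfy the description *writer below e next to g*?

⟦below e⟧ = {x : ⟨x, e⟩ ∈ ⟦below⟧} = {a, d, f, g, h}
⟦next to g⟧ = {x : ⟨x, g⟩ ∈ ⟦next to⟧} = {a, b, d, e, f}
⟦writer⟧ = {a, b, d, e, f, g}
… ∩ ⟦below e⟧ = {a, b, d, e, f, g} ∩ {a, d, f, g, h} = {a, d, f, g}
… ∩ ⟦next to g⟧ = {a, d, f, g} ∩ {a, b, d, e, f} = {a, d, f}
So ⟦writer below e next to g⟧ = {a, d, f}.

{a, d, f}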